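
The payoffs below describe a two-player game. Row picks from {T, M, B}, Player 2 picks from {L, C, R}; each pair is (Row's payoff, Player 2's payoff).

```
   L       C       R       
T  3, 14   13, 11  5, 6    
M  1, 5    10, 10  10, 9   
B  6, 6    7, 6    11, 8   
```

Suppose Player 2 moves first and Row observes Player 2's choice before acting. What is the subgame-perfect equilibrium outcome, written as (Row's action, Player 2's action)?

(T, C)

Row best-responds to each possible Player 2 move:
- L: BR = B, leader payoff 6.
- C: BR = T, leader payoff 11.
- R: BR = B, leader payoff 8.
Among 6, 11, 8, the best is 11 at C. Subgame-perfect outcome: (T, C) with payoffs (13, 11).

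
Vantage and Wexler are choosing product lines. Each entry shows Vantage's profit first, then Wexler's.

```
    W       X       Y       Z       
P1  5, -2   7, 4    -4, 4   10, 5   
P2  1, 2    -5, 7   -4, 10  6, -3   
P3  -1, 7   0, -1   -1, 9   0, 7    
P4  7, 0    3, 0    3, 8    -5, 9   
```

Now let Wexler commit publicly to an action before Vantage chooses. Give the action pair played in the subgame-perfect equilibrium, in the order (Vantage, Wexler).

Vantage best-responds to each possible Wexler move:
- W: BR = P4, leader payoff 0.
- X: BR = P1, leader payoff 4.
- Y: BR = P4, leader payoff 8.
- Z: BR = P1, leader payoff 5.
Among 0, 4, 8, 5, the best is 8 at Y. Subgame-perfect outcome: (P4, Y) with payoffs (3, 8).

(P4, Y)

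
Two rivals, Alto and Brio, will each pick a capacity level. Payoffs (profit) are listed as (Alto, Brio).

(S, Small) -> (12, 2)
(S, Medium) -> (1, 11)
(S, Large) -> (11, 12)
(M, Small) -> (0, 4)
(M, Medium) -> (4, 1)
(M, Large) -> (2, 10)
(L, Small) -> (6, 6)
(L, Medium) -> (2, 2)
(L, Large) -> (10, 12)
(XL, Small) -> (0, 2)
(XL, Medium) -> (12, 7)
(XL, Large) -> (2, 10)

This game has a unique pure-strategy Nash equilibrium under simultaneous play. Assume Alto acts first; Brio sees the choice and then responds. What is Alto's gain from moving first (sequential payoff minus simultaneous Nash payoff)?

Brio best-responds to each possible Alto move:
- S → Brio plays Large (best of 2, 11, 12); Alto gets 11.
- M → Brio plays Large (best of 4, 1, 10); Alto gets 2.
- L → Brio plays Large (best of 6, 2, 12); Alto gets 10.
- XL → Brio plays Large (best of 2, 7, 10); Alto gets 2.
Among 11, 2, 10, 2, the best is 11 at S. Subgame-perfect outcome: (S, Large) with payoffs (11, 12).
Under simultaneous play:
Alto's best replies: Small→S; Medium→XL; Large→S.
Brio's best replies: S→Large; M→Large; L→Large; XL→Large.
Only (S, Large) has each player best-responding; Nash payoffs (11, 12).
Alto's commitment gain: 11 − 11 = 0.

0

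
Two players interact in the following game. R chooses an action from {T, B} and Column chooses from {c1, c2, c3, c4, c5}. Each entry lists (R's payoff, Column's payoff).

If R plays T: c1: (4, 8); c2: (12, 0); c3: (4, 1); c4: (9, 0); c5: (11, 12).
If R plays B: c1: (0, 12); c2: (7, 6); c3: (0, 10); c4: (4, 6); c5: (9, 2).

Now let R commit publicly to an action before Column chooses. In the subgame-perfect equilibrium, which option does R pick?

T

Column best-responds to each possible R move:
- T → Column plays c5 (best of 8, 0, 1, 0, 12); R gets 11.
- B → Column plays c1 (best of 12, 6, 10, 6, 2); R gets 0.
Maximizing over 11, 0, R chooses T. Subgame-perfect outcome: (T, c5) with payoffs (11, 12).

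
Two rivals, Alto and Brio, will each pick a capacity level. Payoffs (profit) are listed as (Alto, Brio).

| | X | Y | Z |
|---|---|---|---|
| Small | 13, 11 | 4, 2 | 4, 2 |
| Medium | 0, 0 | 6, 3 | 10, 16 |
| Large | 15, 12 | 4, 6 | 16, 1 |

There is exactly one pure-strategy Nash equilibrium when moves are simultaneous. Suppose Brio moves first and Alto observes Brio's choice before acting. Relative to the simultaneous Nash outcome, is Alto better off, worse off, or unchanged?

Work backward from Alto's decision.
- X: Alto compares 13, 0, 15 and picks Large; Brio would get 12.
- Y: Alto compares 4, 6, 4 and picks Medium; Brio would get 3.
- Z: Alto compares 4, 10, 16 and picks Large; Brio would get 1.
Maximizing over 12, 3, 1, Brio chooses X. Subgame-perfect outcome: (Large, X) with payoffs (15, 12).
Now find the simultaneous Nash equilibrium.
Alto's best replies: X→Large; Y→Medium; Z→Large.
Brio's best replies: Small→X; Medium→Z; Large→X.
Only (Large, X) has each player best-responding; Nash payoffs (15, 12).
Alto earns 15 sequentially versus 15 at the Nash outcome: unchanged.

unchanged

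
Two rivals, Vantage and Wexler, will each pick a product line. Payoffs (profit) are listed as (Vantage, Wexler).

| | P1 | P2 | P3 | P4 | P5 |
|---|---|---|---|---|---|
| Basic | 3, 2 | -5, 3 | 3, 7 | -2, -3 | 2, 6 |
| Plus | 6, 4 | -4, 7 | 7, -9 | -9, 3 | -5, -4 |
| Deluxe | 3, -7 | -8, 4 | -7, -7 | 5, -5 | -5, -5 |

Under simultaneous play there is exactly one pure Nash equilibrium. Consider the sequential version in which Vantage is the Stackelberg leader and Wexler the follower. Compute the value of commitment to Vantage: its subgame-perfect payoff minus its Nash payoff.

Work backward from Wexler's decision.
- Basic: BR = P3, leader payoff 3.
- Plus: BR = P2, leader payoff -4.
- Deluxe: BR = P2, leader payoff -8.
Among 3, -4, -8, the best is 3 at Basic. Subgame-perfect outcome: (Basic, P3) with payoffs (3, 7).
Under simultaneous play:
Vantage's best replies: P1→Plus; P2→Plus; P3→Plus; P4→Deluxe; P5→Basic.
Wexler's best replies: Basic→P3; Plus→P2; Deluxe→P2.
The unique mutual best reply is (Plus, P2), giving (-4, 7).
Vantage's commitment gain: 3 − -4 = 7.

7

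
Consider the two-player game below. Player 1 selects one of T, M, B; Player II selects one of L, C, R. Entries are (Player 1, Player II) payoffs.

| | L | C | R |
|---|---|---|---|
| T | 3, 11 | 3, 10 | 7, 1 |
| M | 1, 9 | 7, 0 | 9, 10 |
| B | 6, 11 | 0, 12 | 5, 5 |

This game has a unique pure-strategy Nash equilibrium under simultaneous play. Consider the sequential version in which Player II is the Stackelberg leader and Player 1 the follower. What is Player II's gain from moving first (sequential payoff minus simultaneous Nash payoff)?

Solve by backward induction (Player II leads).
- L → Player 1 plays B (best of 3, 1, 6); Player II gets 11.
- C → Player 1 plays M (best of 3, 7, 0); Player II gets 0.
- R → Player 1 plays M (best of 7, 9, 5); Player II gets 10.
Maximizing over 11, 0, 10, Player II chooses L. Subgame-perfect outcome: (B, L) with payoffs (6, 11).
Under simultaneous play:
Player 1's best replies: L→B; C→M; R→M.
Player II's best replies: T→L; M→R; B→C.
The unique mutual best reply is (M, R), giving (9, 10).
Player II's commitment gain: 11 − 10 = 1.

1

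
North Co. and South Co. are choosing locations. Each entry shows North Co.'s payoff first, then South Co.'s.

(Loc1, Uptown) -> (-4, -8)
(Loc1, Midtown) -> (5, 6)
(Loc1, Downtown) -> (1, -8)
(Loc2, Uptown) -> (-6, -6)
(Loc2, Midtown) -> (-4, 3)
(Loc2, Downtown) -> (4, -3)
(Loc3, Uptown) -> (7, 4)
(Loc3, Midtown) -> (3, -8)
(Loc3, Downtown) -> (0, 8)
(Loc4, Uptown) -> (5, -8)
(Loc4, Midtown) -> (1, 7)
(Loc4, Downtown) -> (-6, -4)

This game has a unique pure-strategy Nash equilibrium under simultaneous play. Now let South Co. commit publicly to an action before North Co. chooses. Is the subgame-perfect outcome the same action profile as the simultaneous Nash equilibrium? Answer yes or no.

North Co. best-responds to each possible South Co. move:
- Uptown: BR = Loc3, leader payoff 4.
- Midtown: BR = Loc1, leader payoff 6.
- Downtown: BR = Loc2, leader payoff -3.
South Co.'s induced payoffs are 4, 6, -3, so South Co. commits to Midtown. Subgame-perfect outcome: (Loc1, Midtown) with payoffs (5, 6).
For the simultaneous game, intersect best replies.
North Co.'s best replies: Uptown→Loc3; Midtown→Loc1; Downtown→Loc2.
South Co.'s best replies: Loc1→Midtown; Loc2→Midtown; Loc3→Downtown; Loc4→Midtown.
The unique mutual best reply is (Loc1, Midtown), giving (5, 6).
Sequential outcome (Loc1, Midtown) coincides with the Nash profile (Loc1, Midtown).

yes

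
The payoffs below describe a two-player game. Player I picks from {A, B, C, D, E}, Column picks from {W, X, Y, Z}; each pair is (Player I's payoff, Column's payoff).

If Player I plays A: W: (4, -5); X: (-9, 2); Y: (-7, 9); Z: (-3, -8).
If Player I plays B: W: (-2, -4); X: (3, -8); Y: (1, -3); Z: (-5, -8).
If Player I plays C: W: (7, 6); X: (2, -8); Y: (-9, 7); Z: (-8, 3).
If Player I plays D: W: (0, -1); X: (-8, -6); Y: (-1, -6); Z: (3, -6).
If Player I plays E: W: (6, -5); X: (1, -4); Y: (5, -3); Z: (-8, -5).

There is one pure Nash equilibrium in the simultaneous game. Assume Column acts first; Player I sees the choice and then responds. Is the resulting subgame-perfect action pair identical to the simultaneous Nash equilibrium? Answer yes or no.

no

Player I best-responds to each possible Column move:
- W: BR = C, leader payoff 6.
- X: BR = B, leader payoff -8.
- Y: BR = E, leader payoff -3.
- Z: BR = D, leader payoff -6.
Column's induced payoffs are 6, -8, -3, -6, so Column commits to W. Subgame-perfect outcome: (C, W) with payoffs (7, 6).
For the simultaneous game, intersect best replies.
Player I's best replies: W→C; X→B; Y→E; Z→D.
Column's best replies: A→Y; B→Y; C→Y; D→W; E→Y.
The unique mutual best reply is (E, Y), giving (5, -3).
Sequential outcome (C, W) differs from the Nash profile (E, Y).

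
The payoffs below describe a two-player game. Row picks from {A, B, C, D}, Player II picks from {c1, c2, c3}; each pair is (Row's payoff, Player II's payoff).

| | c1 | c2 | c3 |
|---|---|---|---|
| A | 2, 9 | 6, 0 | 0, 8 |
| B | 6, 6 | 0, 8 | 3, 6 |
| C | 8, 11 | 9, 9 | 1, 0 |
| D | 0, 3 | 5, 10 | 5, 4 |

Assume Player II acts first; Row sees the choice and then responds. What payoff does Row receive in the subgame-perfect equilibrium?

Solve by backward induction (Player II leads).
- c1: BR = C, leader payoff 11.
- c2: BR = C, leader payoff 9.
- c3: BR = D, leader payoff 4.
Among 11, 9, 4, the best is 11 at c1. Subgame-perfect outcome: (C, c1) with payoffs (8, 11).

8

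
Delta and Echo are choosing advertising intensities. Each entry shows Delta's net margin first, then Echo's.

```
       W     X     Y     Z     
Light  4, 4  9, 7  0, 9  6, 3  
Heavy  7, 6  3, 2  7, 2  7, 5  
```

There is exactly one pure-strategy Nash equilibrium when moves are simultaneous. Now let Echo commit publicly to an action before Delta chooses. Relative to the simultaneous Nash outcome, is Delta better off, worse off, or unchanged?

Delta best-responds to each possible Echo move:
- W: BR = Heavy, leader payoff 6.
- X: BR = Light, leader payoff 7.
- Y: BR = Heavy, leader payoff 2.
- Z: BR = Heavy, leader payoff 5.
Echo's induced payoffs are 6, 7, 2, 5, so Echo commits to X. Subgame-perfect outcome: (Light, X) with payoffs (9, 7).
For the simultaneous game, intersect best replies.
Delta's best replies: W→Heavy; X→Light; Y→Heavy; Z→Heavy.
Echo's best replies: Light→Y; Heavy→W.
Only (Heavy, W) has each player best-responding; Nash payoffs (7, 6).
Delta earns 9 sequentially versus 7 at the Nash outcome: better off.

better off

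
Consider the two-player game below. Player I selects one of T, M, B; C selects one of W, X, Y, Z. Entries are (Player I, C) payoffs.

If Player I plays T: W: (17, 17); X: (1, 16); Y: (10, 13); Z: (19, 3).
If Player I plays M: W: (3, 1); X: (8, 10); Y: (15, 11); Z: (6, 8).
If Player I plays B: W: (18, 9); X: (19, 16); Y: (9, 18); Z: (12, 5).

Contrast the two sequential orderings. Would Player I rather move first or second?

If Player I leads: C's best replies are T→W, M→Y, B→Y; Player I's induced payoffs 17, 15, 9; outcome (T, W), payoffs (17, 17).
If C leads: Player I's best replies are W→B, X→B, Y→M, Z→T; C's induced payoffs 9, 16, 11, 3; outcome (B, X), payoffs (19, 16).
Player I gets 17 moving first and 19 moving second, so Player I prefers to move second.

second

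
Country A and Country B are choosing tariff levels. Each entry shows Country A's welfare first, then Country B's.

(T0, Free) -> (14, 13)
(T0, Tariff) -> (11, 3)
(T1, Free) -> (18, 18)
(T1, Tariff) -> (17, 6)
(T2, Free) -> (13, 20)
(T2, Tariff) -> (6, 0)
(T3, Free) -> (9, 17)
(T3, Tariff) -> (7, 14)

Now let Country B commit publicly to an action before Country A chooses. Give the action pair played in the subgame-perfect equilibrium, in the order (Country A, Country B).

Work backward from Country A's decision.
- Free: Country A compares 14, 18, 13, 9 and picks T1; Country B would get 18.
- Tariff: Country A compares 11, 17, 6, 7 and picks T1; Country B would get 6.
Country B's induced payoffs are 18, 6, so Country B commits to Free. Subgame-perfect outcome: (T1, Free) with payoffs (18, 18).

(T1, Free)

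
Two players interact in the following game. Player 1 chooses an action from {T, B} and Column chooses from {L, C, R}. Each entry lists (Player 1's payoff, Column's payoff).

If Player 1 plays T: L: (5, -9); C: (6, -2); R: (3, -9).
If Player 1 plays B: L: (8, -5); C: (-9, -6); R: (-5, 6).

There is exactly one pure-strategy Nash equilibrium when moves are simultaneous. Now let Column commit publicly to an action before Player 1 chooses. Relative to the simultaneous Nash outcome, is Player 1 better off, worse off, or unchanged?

unchanged

Backward induction with Column moving first.
- L → Player 1 plays B (best of 5, 8); Column gets -5.
- C → Player 1 plays T (best of 6, -9); Column gets -2.
- R → Player 1 plays T (best of 3, -5); Column gets -9.
Column's induced payoffs are -5, -2, -9, so Column commits to C. Subgame-perfect outcome: (T, C) with payoffs (6, -2).
Under simultaneous play:
Player 1's best replies: L→B; C→T; R→T.
Column's best replies: T→C; B→R.
The unique mutual best reply is (T, C), giving (6, -2).
Player 1 earns 6 sequentially versus 6 at the Nash outcome: unchanged.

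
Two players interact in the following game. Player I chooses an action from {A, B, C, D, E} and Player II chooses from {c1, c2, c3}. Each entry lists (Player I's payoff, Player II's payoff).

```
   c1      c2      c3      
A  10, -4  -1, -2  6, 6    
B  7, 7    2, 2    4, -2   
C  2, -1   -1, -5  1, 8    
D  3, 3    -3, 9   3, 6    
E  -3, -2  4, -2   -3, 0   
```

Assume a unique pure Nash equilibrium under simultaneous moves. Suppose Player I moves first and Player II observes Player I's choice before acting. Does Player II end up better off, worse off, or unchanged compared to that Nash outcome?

better off

Solve by backward induction (Player I leads).
- A → Player II plays c3 (best of -4, -2, 6); Player I gets 6.
- B → Player II plays c1 (best of 7, 2, -2); Player I gets 7.
- C → Player II plays c3 (best of -1, -5, 8); Player I gets 1.
- D → Player II plays c2 (best of 3, 9, 6); Player I gets -3.
- E → Player II plays c3 (best of -2, -2, 0); Player I gets -3.
Among 6, 7, 1, -3, -3, the best is 7 at B. Subgame-perfect outcome: (B, c1) with payoffs (7, 7).
Under simultaneous play:
Player I's best replies: c1→A; c2→E; c3→A.
Player II's best replies: A→c3; B→c1; C→c3; D→c2; E→c3.
The unique mutual best reply is (A, c3), giving (6, 6).
Player II earns 7 sequentially versus 6 at the Nash outcome: better off.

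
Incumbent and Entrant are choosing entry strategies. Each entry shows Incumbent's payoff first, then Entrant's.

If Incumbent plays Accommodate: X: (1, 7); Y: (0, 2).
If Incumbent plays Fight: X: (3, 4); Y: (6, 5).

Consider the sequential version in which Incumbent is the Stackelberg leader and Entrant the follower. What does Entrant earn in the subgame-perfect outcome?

5

Entrant best-responds to each possible Incumbent move:
- Accommodate: Entrant compares 7, 2 and picks X; Incumbent would get 1.
- Fight: Entrant compares 4, 5 and picks Y; Incumbent would get 6.
Incumbent's induced payoffs are 1, 6, so Incumbent commits to Fight. Subgame-perfect outcome: (Fight, Y) with payoffs (6, 5).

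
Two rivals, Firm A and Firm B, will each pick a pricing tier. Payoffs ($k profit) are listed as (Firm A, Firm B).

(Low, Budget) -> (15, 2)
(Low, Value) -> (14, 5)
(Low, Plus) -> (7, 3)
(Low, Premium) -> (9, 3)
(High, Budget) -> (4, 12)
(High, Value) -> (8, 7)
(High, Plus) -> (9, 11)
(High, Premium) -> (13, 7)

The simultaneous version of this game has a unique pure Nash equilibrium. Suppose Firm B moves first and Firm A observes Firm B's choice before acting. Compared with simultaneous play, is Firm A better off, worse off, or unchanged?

worse off

Work backward from Firm A's decision.
- Budget: BR = Low, leader payoff 2.
- Value: BR = Low, leader payoff 5.
- Plus: BR = High, leader payoff 11.
- Premium: BR = High, leader payoff 7.
Among 2, 5, 11, 7, the best is 11 at Plus. Subgame-perfect outcome: (High, Plus) with payoffs (9, 11).
Under simultaneous play:
Firm A's best replies: Budget→Low; Value→Low; Plus→High; Premium→High.
Firm B's best replies: Low→Value; High→Budget.
The unique mutual best reply is (Low, Value), giving (14, 5).
Firm A earns 9 sequentially versus 14 at the Nash outcome: worse off.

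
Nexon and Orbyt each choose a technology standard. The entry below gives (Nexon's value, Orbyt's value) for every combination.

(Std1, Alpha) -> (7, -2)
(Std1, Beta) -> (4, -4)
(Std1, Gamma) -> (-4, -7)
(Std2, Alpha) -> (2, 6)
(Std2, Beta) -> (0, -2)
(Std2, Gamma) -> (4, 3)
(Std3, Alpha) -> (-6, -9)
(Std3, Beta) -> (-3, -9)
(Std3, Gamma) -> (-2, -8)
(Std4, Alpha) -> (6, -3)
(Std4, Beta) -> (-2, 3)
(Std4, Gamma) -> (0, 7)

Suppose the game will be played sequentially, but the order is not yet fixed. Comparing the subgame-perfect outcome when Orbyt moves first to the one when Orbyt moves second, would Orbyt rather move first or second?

first

If Nexon leads: Orbyt's best replies are Std1→Alpha, Std2→Alpha, Std3→Gamma, Std4→Gamma; Nexon's induced payoffs 7, 2, -2, 0; outcome (Std1, Alpha), payoffs (7, -2).
If Orbyt leads: Nexon's best replies are Alpha→Std1, Beta→Std1, Gamma→Std2; Orbyt's induced payoffs -2, -4, 3; outcome (Std2, Gamma), payoffs (4, 3).
Orbyt gets 3 moving first and -2 moving second, so Orbyt prefers to move first.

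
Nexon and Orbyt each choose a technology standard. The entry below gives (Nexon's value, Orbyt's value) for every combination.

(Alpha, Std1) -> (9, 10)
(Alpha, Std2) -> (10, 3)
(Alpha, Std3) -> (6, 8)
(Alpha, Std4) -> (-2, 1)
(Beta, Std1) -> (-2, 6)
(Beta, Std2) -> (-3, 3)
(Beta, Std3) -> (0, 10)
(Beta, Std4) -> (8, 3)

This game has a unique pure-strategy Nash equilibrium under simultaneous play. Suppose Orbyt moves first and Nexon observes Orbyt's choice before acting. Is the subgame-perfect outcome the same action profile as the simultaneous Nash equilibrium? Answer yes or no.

Nexon best-responds to each possible Orbyt move:
- Std1 → Nexon plays Alpha (best of 9, -2); Orbyt gets 10.
- Std2 → Nexon plays Alpha (best of 10, -3); Orbyt gets 3.
- Std3 → Nexon plays Alpha (best of 6, 0); Orbyt gets 8.
- Std4 → Nexon plays Beta (best of -2, 8); Orbyt gets 3.
Orbyt's induced payoffs are 10, 3, 8, 3, so Orbyt commits to Std1. Subgame-perfect outcome: (Alpha, Std1) with payoffs (9, 10).
For the simultaneous game, intersect best replies.
Nexon's best replies: Std1→Alpha; Std2→Alpha; Std3→Alpha; Std4→Beta.
Orbyt's best replies: Alpha→Std1; Beta→Std3.
The unique mutual best reply is (Alpha, Std1), giving (9, 10).
Sequential outcome (Alpha, Std1) coincides with the Nash profile (Alpha, Std1).

yes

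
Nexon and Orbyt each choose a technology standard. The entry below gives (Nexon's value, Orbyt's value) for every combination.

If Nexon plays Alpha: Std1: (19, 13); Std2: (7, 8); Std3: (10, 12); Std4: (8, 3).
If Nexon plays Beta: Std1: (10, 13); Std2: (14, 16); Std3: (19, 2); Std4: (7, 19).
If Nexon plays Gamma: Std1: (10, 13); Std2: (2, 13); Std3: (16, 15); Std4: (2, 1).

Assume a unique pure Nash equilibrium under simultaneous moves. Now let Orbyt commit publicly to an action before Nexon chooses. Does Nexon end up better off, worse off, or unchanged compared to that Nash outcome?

Work backward from Nexon's decision.
- Std1: Nexon compares 19, 10, 10 and picks Alpha; Orbyt would get 13.
- Std2: Nexon compares 7, 14, 2 and picks Beta; Orbyt would get 16.
- Std3: Nexon compares 10, 19, 16 and picks Beta; Orbyt would get 2.
- Std4: Nexon compares 8, 7, 2 and picks Alpha; Orbyt would get 3.
Among 13, 16, 2, 3, the best is 16 at Std2. Subgame-perfect outcome: (Beta, Std2) with payoffs (14, 16).
Under simultaneous play:
Nexon's best replies: Std1→Alpha; Std2→Beta; Std3→Beta; Std4→Alpha.
Orbyt's best replies: Alpha→Std1; Beta→Std4; Gamma→Std3.
Only (Alpha, Std1) has each player best-responding; Nash payoffs (19, 13).
Nexon earns 14 sequentially versus 19 at the Nash outcome: worse off.

worse off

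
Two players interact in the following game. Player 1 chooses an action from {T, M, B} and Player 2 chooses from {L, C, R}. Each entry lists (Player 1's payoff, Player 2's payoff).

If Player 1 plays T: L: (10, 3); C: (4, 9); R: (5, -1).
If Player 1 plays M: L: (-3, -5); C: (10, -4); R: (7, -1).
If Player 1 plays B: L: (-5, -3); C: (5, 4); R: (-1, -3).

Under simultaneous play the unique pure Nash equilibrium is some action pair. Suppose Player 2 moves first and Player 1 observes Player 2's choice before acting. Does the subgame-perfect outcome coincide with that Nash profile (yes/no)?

no

Solve by backward induction (Player 2 leads).
- L: BR = T, leader payoff 3.
- C: BR = M, leader payoff -4.
- R: BR = M, leader payoff -1.
Among 3, -4, -1, the best is 3 at L. Subgame-perfect outcome: (T, L) with payoffs (10, 3).
Under simultaneous play:
Player 1's best replies: L→T; C→M; R→M.
Player 2's best replies: T→C; M→R; B→C.
Only (M, R) has each player best-responding; Nash payoffs (7, -1).
Sequential outcome (T, L) differs from the Nash profile (M, R).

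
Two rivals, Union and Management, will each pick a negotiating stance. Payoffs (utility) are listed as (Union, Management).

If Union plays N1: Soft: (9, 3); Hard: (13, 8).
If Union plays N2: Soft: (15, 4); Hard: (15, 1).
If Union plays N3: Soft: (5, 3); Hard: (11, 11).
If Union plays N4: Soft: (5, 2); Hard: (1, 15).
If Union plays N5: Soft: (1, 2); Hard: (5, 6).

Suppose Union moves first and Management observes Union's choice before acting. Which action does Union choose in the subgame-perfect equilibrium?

N2

Work backward from Management's decision.
- N1: BR = Hard, leader payoff 13.
- N2: BR = Soft, leader payoff 15.
- N3: BR = Hard, leader payoff 11.
- N4: BR = Hard, leader payoff 1.
- N5: BR = Hard, leader payoff 5.
Maximizing over 13, 15, 11, 1, 5, Union chooses N2. Subgame-perfect outcome: (N2, Soft) with payoffs (15, 4).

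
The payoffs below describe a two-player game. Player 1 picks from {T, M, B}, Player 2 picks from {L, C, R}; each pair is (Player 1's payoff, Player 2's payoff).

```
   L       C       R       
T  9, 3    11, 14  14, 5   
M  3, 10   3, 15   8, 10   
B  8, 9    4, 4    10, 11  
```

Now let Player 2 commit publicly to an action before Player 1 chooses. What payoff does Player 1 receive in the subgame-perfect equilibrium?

11

Backward induction with Player 2 moving first.
- L: Player 1 compares 9, 3, 8 and picks T; Player 2 would get 3.
- C: Player 1 compares 11, 3, 4 and picks T; Player 2 would get 14.
- R: Player 1 compares 14, 8, 10 and picks T; Player 2 would get 5.
Player 2's induced payoffs are 3, 14, 5, so Player 2 commits to C. Subgame-perfect outcome: (T, C) with payoffs (11, 14).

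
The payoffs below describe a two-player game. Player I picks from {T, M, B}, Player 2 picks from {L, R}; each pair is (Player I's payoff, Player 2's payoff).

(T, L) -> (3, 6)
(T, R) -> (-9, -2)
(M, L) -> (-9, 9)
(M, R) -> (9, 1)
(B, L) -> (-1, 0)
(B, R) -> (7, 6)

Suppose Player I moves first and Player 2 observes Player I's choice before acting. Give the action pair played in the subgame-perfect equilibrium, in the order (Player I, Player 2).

(B, R)

Player 2 best-responds to each possible Player I move:
- T: Player 2 compares 6, -2 and picks L; Player I would get 3.
- M: Player 2 compares 9, 1 and picks L; Player I would get -9.
- B: Player 2 compares 0, 6 and picks R; Player I would get 7.
Among 3, -9, 7, the best is 7 at B. Subgame-perfect outcome: (B, R) with payoffs (7, 6).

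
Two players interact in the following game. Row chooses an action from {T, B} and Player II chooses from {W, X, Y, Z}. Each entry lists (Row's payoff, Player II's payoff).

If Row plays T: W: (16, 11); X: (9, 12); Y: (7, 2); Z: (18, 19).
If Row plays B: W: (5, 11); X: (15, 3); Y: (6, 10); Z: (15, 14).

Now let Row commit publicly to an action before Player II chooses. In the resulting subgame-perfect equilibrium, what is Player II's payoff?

19

Player II best-responds to each possible Row move:
- T: BR = Z, leader payoff 18.
- B: BR = Z, leader payoff 15.
Among 18, 15, the best is 18 at T. Subgame-perfect outcome: (T, Z) with payoffs (18, 19).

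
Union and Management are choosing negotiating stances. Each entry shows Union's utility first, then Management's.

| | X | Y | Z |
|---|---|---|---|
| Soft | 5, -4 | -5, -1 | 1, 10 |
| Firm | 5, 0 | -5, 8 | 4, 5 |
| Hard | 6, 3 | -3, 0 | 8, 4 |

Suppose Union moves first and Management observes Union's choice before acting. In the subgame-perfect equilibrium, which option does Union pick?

Management best-responds to each possible Union move:
- Soft → Management plays Z (best of -4, -1, 10); Union gets 1.
- Firm → Management plays Y (best of 0, 8, 5); Union gets -5.
- Hard → Management plays Z (best of 3, 0, 4); Union gets 8.
Maximizing over 1, -5, 8, Union chooses Hard. Subgame-perfect outcome: (Hard, Z) with payoffs (8, 4).

Hard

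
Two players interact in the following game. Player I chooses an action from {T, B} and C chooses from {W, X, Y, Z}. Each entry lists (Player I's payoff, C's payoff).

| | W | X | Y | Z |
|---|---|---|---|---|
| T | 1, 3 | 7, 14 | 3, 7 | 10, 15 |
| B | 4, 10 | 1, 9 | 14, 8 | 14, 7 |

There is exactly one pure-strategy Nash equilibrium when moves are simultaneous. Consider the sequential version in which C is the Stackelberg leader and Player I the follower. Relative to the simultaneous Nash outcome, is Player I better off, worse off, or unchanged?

better off

Work backward from Player I's decision.
- W: Player I compares 1, 4 and picks B; C would get 10.
- X: Player I compares 7, 1 and picks T; C would get 14.
- Y: Player I compares 3, 14 and picks B; C would get 8.
- Z: Player I compares 10, 14 and picks B; C would get 7.
Maximizing over 10, 14, 8, 7, C chooses X. Subgame-perfect outcome: (T, X) with payoffs (7, 14).
Under simultaneous play:
Player I's best replies: W→B; X→T; Y→B; Z→B.
C's best replies: T→Z; B→W.
Only (B, W) has each player best-responding; Nash payoffs (4, 10).
Player I earns 7 sequentially versus 4 at the Nash outcome: better off.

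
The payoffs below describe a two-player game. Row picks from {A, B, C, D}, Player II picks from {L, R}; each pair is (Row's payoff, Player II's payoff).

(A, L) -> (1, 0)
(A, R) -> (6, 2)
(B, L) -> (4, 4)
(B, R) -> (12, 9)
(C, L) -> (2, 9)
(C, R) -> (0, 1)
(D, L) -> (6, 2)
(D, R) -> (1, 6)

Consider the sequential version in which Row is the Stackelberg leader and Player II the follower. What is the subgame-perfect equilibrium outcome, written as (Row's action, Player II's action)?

Work backward from Player II's decision.
- A: BR = R, leader payoff 6.
- B: BR = R, leader payoff 12.
- C: BR = L, leader payoff 2.
- D: BR = R, leader payoff 1.
Among 6, 12, 2, 1, the best is 12 at B. Subgame-perfect outcome: (B, R) with payoffs (12, 9).

(B, R)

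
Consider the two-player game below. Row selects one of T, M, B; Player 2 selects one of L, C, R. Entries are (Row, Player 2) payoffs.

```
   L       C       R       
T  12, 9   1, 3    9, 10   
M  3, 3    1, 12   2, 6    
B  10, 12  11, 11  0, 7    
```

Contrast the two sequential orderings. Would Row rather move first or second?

If Row leads: Player 2's best replies are T→R, M→C, B→L; Row's induced payoffs 9, 1, 10; outcome (B, L), payoffs (10, 12).
If Player 2 leads: Row's best replies are L→T, C→B, R→T; Player 2's induced payoffs 9, 11, 10; outcome (B, C), payoffs (11, 11).
Row gets 10 moving first and 11 moving second, so Row prefers to move second.

second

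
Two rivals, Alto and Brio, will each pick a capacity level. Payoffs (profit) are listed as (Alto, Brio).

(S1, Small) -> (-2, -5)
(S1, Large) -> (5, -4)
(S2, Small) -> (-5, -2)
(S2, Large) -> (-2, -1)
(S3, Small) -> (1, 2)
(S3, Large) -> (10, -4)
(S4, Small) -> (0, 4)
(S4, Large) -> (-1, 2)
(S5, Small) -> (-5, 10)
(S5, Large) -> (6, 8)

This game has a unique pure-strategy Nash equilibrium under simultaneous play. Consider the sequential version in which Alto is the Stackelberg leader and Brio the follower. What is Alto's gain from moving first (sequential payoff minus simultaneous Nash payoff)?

Backward induction with Alto moving first.
- S1: BR = Large, leader payoff 5.
- S2: BR = Large, leader payoff -2.
- S3: BR = Small, leader payoff 1.
- S4: BR = Small, leader payoff 0.
- S5: BR = Small, leader payoff -5.
Among 5, -2, 1, 0, -5, the best is 5 at S1. Subgame-perfect outcome: (S1, Large) with payoffs (5, -4).
Now find the simultaneous Nash equilibrium.
Alto's best replies: Small→S3; Large→S3.
Brio's best replies: S1→Large; S2→Large; S3→Small; S4→Small; S5→Small.
The unique mutual best reply is (S3, Small), giving (1, 2).
Alto's commitment gain: 5 − 1 = 4.

4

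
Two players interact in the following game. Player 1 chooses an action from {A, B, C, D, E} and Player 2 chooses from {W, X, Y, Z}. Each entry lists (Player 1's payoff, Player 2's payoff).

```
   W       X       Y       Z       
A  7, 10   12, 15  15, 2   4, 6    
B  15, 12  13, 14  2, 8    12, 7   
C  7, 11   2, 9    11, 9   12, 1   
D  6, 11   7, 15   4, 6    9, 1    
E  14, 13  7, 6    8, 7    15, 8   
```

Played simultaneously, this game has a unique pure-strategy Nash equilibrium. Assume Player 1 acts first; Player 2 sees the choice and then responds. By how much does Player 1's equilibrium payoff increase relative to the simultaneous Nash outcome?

1

Work backward from Player 2's decision.
- A: BR = X, leader payoff 12.
- B: BR = X, leader payoff 13.
- C: BR = W, leader payoff 7.
- D: BR = X, leader payoff 7.
- E: BR = W, leader payoff 14.
Player 1's induced payoffs are 12, 13, 7, 7, 14, so Player 1 commits to E. Subgame-perfect outcome: (E, W) with payoffs (14, 13).
Now find the simultaneous Nash equilibrium.
Player 1's best replies: W→B; X→B; Y→A; Z→E.
Player 2's best replies: A→X; B→X; C→W; D→X; E→W.
The unique mutual best reply is (B, X), giving (13, 14).
Player 1's commitment gain: 14 − 13 = 1.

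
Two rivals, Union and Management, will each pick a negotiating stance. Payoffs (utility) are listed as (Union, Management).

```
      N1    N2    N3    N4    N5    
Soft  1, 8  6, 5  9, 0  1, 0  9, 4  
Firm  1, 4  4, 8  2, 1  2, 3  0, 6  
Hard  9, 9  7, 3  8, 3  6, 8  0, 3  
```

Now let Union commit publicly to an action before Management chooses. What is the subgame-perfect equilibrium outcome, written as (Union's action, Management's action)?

(Hard, N1)

Work backward from Management's decision.
- Soft: BR = N1, leader payoff 1.
- Firm: BR = N2, leader payoff 4.
- Hard: BR = N1, leader payoff 9.
Among 1, 4, 9, the best is 9 at Hard. Subgame-perfect outcome: (Hard, N1) with payoffs (9, 9).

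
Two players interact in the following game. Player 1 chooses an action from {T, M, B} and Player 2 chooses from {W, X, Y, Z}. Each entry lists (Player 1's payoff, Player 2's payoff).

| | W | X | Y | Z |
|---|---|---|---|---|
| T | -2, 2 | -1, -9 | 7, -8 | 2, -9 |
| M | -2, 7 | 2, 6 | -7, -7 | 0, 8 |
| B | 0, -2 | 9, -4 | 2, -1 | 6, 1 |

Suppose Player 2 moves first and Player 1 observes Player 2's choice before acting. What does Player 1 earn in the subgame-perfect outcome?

6

Work backward from Player 1's decision.
- W: BR = B, leader payoff -2.
- X: BR = B, leader payoff -4.
- Y: BR = T, leader payoff -8.
- Z: BR = B, leader payoff 1.
Among -2, -4, -8, 1, the best is 1 at Z. Subgame-perfect outcome: (B, Z) with payoffs (6, 1).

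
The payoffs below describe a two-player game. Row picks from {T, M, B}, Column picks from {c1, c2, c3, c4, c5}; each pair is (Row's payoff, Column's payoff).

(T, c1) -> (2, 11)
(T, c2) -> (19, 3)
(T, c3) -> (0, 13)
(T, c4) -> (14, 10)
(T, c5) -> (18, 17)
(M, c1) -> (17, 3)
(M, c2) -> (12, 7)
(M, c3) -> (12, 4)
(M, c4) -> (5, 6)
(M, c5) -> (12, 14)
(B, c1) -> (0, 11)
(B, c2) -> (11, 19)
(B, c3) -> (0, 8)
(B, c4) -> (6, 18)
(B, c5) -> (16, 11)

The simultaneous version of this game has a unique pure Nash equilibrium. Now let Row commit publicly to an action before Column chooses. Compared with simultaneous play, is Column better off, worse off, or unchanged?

Solve by backward induction (Row leads).
- T: BR = c5, leader payoff 18.
- M: BR = c5, leader payoff 12.
- B: BR = c2, leader payoff 11.
Row's induced payoffs are 18, 12, 11, so Row commits to T. Subgame-perfect outcome: (T, c5) with payoffs (18, 17).
For the simultaneous game, intersect best replies.
Row's best replies: c1→M; c2→T; c3→M; c4→T; c5→T.
Column's best replies: T→c5; M→c5; B→c2.
Only (T, c5) has each player best-responding; Nash payoffs (18, 17).
Column earns 17 sequentially versus 17 at the Nash outcome: unchanged.

unchanged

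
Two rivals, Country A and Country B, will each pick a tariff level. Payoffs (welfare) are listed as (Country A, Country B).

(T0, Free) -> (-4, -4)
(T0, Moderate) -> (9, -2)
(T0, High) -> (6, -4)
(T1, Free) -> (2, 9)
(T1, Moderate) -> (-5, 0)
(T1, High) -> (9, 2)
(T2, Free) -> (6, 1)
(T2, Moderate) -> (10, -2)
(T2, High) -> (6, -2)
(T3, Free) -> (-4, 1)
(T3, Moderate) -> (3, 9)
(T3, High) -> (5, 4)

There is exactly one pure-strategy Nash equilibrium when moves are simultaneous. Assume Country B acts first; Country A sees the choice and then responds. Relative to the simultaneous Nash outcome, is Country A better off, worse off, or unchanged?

better off

Work backward from Country A's decision.
- Free → Country A plays T2 (best of -4, 2, 6, -4); Country B gets 1.
- Moderate → Country A plays T2 (best of 9, -5, 10, 3); Country B gets -2.
- High → Country A plays T1 (best of 6, 9, 6, 5); Country B gets 2.
Country B's induced payoffs are 1, -2, 2, so Country B commits to High. Subgame-perfect outcome: (T1, High) with payoffs (9, 2).
Under simultaneous play:
Country A's best replies: Free→T2; Moderate→T2; High→T1.
Country B's best replies: T0→Moderate; T1→Free; T2→Free; T3→Moderate.
Only (T2, Free) has each player best-responding; Nash payoffs (6, 1).
Country A earns 9 sequentially versus 6 at the Nash outcome: better off.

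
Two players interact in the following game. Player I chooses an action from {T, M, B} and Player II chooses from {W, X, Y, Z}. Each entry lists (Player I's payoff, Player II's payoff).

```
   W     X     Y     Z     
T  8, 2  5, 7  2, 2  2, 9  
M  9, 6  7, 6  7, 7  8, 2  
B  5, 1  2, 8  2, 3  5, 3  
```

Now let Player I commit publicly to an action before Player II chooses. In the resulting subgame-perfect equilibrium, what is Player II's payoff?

Backward induction with Player I moving first.
- T: BR = Z, leader payoff 2.
- M: BR = Y, leader payoff 7.
- B: BR = X, leader payoff 2.
Maximizing over 2, 7, 2, Player I chooses M. Subgame-perfect outcome: (M, Y) with payoffs (7, 7).

7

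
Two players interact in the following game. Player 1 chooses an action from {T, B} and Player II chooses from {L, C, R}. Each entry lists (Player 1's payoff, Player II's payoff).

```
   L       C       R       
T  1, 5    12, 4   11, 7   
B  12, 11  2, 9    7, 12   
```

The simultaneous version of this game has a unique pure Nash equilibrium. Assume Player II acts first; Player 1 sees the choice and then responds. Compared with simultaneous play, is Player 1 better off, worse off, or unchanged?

better off

Backward induction with Player II moving first.
- L → Player 1 plays B (best of 1, 12); Player II gets 11.
- C → Player 1 plays T (best of 12, 2); Player II gets 4.
- R → Player 1 plays T (best of 11, 7); Player II gets 7.
Maximizing over 11, 4, 7, Player II chooses L. Subgame-perfect outcome: (B, L) with payoffs (12, 11).
Under simultaneous play:
Player 1's best replies: L→B; C→T; R→T.
Player II's best replies: T→R; B→R.
The unique mutual best reply is (T, R), giving (11, 7).
Player 1 earns 12 sequentially versus 11 at the Nash outcome: better off.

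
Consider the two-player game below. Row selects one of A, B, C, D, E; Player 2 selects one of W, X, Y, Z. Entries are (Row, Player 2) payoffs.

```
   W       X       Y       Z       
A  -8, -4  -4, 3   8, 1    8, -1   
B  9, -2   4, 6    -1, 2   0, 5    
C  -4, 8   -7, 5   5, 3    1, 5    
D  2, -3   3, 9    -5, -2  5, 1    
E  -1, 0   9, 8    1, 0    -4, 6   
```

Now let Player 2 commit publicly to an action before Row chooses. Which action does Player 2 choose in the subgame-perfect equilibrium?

Work backward from Row's decision.
- W → Row plays B (best of -8, 9, -4, 2, -1); Player 2 gets -2.
- X → Row plays E (best of -4, 4, -7, 3, 9); Player 2 gets 8.
- Y → Row plays A (best of 8, -1, 5, -5, 1); Player 2 gets 1.
- Z → Row plays A (best of 8, 0, 1, 5, -4); Player 2 gets -1.
Player 2's induced payoffs are -2, 8, 1, -1, so Player 2 commits to X. Subgame-perfect outcome: (E, X) with payoffs (9, 8).

X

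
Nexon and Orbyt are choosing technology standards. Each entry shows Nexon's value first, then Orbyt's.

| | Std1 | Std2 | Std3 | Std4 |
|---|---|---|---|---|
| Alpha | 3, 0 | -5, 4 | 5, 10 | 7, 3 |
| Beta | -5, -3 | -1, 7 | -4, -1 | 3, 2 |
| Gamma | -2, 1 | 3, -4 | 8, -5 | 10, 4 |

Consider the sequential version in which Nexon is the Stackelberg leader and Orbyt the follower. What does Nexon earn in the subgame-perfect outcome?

10

Work backward from Orbyt's decision.
- Alpha: BR = Std3, leader payoff 5.
- Beta: BR = Std2, leader payoff -1.
- Gamma: BR = Std4, leader payoff 10.
Nexon's induced payoffs are 5, -1, 10, so Nexon commits to Gamma. Subgame-perfect outcome: (Gamma, Std4) with payoffs (10, 4).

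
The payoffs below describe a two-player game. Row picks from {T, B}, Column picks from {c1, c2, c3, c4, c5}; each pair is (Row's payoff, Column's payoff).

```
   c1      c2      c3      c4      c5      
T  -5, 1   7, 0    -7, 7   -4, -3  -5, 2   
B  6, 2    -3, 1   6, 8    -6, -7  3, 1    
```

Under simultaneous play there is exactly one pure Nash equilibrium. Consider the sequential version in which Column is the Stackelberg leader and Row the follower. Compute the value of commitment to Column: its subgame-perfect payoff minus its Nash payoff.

0

Work backward from Row's decision.
- c1: BR = B, leader payoff 2.
- c2: BR = T, leader payoff 0.
- c3: BR = B, leader payoff 8.
- c4: BR = T, leader payoff -3.
- c5: BR = B, leader payoff 1.
Column's induced payoffs are 2, 0, 8, -3, 1, so Column commits to c3. Subgame-perfect outcome: (B, c3) with payoffs (6, 8).
For the simultaneous game, intersect best replies.
Row's best replies: c1→B; c2→T; c3→B; c4→T; c5→B.
Column's best replies: T→c3; B→c3.
The unique mutual best reply is (B, c3), giving (6, 8).
Column's commitment gain: 8 − 8 = 0.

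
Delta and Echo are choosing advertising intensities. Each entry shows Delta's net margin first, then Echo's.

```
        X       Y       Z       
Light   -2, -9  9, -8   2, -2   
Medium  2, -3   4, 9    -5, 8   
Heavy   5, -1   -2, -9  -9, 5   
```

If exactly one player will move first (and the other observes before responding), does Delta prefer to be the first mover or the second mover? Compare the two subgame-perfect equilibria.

If Delta leads: Echo's best replies are Light→Z, Medium→Y, Heavy→Z; Delta's induced payoffs 2, 4, -9; outcome (Medium, Y), payoffs (4, 9).
If Echo leads: Delta's best replies are X→Heavy, Y→Light, Z→Light; Echo's induced payoffs -1, -8, -2; outcome (Heavy, X), payoffs (5, -1).
Delta gets 4 moving first and 5 moving second, so Delta prefers to move second.

second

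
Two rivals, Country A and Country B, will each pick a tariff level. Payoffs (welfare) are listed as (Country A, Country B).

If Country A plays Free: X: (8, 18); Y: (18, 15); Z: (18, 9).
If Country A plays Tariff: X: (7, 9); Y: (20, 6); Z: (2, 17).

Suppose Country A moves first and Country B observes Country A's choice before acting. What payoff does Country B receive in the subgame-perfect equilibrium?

Backward induction with Country A moving first.
- Free: Country B compares 18, 15, 9 and picks X; Country A would get 8.
- Tariff: Country B compares 9, 6, 17 and picks Z; Country A would get 2.
Among 8, 2, the best is 8 at Free. Subgame-perfect outcome: (Free, X) with payoffs (8, 18).

18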